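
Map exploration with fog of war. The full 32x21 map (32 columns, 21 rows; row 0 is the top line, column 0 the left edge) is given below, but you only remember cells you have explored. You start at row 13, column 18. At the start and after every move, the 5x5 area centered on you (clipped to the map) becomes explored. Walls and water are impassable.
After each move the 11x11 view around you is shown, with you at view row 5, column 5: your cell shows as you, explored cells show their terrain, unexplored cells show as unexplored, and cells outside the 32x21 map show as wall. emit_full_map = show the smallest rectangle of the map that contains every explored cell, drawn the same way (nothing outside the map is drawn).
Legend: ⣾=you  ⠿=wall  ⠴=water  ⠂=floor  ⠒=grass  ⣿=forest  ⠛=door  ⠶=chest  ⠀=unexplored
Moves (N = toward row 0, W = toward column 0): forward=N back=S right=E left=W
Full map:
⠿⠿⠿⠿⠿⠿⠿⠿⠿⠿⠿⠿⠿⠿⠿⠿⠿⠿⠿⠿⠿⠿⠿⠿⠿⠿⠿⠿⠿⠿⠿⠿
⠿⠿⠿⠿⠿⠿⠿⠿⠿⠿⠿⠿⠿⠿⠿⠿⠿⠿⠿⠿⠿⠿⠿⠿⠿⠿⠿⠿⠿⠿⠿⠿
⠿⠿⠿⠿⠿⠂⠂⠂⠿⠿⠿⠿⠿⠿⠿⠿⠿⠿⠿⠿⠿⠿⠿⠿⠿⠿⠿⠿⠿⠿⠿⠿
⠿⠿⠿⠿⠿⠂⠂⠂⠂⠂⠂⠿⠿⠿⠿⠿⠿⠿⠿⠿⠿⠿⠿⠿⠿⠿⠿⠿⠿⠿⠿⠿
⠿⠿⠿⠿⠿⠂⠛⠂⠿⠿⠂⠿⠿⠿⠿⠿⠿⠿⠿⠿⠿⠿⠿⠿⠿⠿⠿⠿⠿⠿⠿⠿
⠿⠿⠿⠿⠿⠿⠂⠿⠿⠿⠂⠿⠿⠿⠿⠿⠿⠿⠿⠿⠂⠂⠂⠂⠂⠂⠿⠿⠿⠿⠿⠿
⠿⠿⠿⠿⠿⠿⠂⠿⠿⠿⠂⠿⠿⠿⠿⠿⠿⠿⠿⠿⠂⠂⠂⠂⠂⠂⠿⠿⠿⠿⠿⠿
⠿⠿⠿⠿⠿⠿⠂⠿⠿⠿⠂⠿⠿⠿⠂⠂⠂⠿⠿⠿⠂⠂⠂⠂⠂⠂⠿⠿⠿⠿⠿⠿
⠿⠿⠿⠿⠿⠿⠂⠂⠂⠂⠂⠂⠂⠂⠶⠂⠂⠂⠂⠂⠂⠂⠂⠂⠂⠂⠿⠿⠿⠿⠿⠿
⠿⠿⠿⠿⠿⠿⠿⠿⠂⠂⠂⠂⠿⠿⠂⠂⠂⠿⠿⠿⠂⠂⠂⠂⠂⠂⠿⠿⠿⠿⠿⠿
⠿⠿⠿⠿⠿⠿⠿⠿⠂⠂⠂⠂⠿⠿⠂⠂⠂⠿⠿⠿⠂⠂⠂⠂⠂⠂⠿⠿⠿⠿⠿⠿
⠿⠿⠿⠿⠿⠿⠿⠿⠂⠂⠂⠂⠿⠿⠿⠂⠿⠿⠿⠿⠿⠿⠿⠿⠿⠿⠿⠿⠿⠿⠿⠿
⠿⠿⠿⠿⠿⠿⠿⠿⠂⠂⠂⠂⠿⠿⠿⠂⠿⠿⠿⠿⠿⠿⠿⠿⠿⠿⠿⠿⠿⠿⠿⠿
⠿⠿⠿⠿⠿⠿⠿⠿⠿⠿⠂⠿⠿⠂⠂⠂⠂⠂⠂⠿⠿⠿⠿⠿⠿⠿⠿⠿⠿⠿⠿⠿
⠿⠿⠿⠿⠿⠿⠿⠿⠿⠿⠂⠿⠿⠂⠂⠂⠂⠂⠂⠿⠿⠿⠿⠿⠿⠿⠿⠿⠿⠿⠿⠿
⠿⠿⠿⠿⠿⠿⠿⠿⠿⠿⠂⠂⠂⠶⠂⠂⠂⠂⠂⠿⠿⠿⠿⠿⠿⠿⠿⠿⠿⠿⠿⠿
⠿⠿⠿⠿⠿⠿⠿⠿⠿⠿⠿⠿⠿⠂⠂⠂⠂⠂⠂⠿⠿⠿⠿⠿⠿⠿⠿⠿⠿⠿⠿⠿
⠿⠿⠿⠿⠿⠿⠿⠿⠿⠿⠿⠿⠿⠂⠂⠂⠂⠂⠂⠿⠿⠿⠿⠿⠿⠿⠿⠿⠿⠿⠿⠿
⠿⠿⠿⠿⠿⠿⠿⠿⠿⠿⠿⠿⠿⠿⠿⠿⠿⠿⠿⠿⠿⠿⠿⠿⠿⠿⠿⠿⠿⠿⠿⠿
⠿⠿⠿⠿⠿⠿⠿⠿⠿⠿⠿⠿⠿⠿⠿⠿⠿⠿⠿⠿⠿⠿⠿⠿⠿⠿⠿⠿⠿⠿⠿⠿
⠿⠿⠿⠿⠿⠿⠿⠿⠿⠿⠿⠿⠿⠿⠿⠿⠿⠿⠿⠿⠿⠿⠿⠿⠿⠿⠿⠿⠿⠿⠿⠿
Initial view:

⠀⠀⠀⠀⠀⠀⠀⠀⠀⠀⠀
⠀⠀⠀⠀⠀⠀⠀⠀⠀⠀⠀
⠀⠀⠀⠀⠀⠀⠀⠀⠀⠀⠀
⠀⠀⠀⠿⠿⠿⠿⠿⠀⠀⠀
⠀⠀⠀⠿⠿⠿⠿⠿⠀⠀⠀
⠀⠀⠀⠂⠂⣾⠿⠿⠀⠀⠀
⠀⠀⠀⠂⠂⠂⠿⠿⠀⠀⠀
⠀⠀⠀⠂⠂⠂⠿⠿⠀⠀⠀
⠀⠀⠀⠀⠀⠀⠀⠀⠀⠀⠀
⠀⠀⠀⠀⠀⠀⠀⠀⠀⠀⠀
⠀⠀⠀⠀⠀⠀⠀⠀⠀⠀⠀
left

⠀⠀⠀⠀⠀⠀⠀⠀⠀⠀⠀
⠀⠀⠀⠀⠀⠀⠀⠀⠀⠀⠀
⠀⠀⠀⠀⠀⠀⠀⠀⠀⠀⠀
⠀⠀⠀⠂⠿⠿⠿⠿⠿⠀⠀
⠀⠀⠀⠂⠿⠿⠿⠿⠿⠀⠀
⠀⠀⠀⠂⠂⣾⠂⠿⠿⠀⠀
⠀⠀⠀⠂⠂⠂⠂⠿⠿⠀⠀
⠀⠀⠀⠂⠂⠂⠂⠿⠿⠀⠀
⠀⠀⠀⠀⠀⠀⠀⠀⠀⠀⠀
⠀⠀⠀⠀⠀⠀⠀⠀⠀⠀⠀
⠀⠀⠀⠀⠀⠀⠀⠀⠀⠀⠀

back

⠀⠀⠀⠀⠀⠀⠀⠀⠀⠀⠀
⠀⠀⠀⠀⠀⠀⠀⠀⠀⠀⠀
⠀⠀⠀⠂⠿⠿⠿⠿⠿⠀⠀
⠀⠀⠀⠂⠿⠿⠿⠿⠿⠀⠀
⠀⠀⠀⠂⠂⠂⠂⠿⠿⠀⠀
⠀⠀⠀⠂⠂⣾⠂⠿⠿⠀⠀
⠀⠀⠀⠂⠂⠂⠂⠿⠿⠀⠀
⠀⠀⠀⠂⠂⠂⠂⠿⠀⠀⠀
⠀⠀⠀⠀⠀⠀⠀⠀⠀⠀⠀
⠀⠀⠀⠀⠀⠀⠀⠀⠀⠀⠀
⠀⠀⠀⠀⠀⠀⠀⠀⠀⠀⠀

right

⠀⠀⠀⠀⠀⠀⠀⠀⠀⠀⠀
⠀⠀⠀⠀⠀⠀⠀⠀⠀⠀⠀
⠀⠀⠂⠿⠿⠿⠿⠿⠀⠀⠀
⠀⠀⠂⠿⠿⠿⠿⠿⠀⠀⠀
⠀⠀⠂⠂⠂⠂⠿⠿⠀⠀⠀
⠀⠀⠂⠂⠂⣾⠿⠿⠀⠀⠀
⠀⠀⠂⠂⠂⠂⠿⠿⠀⠀⠀
⠀⠀⠂⠂⠂⠂⠿⠿⠀⠀⠀
⠀⠀⠀⠀⠀⠀⠀⠀⠀⠀⠀
⠀⠀⠀⠀⠀⠀⠀⠀⠀⠀⠀
⠀⠀⠀⠀⠀⠀⠀⠀⠀⠀⠀

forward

⠀⠀⠀⠀⠀⠀⠀⠀⠀⠀⠀
⠀⠀⠀⠀⠀⠀⠀⠀⠀⠀⠀
⠀⠀⠀⠀⠀⠀⠀⠀⠀⠀⠀
⠀⠀⠂⠿⠿⠿⠿⠿⠀⠀⠀
⠀⠀⠂⠿⠿⠿⠿⠿⠀⠀⠀
⠀⠀⠂⠂⠂⣾⠿⠿⠀⠀⠀
⠀⠀⠂⠂⠂⠂⠿⠿⠀⠀⠀
⠀⠀⠂⠂⠂⠂⠿⠿⠀⠀⠀
⠀⠀⠂⠂⠂⠂⠿⠿⠀⠀⠀
⠀⠀⠀⠀⠀⠀⠀⠀⠀⠀⠀
⠀⠀⠀⠀⠀⠀⠀⠀⠀⠀⠀

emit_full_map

⠂⠿⠿⠿⠿⠿
⠂⠿⠿⠿⠿⠿
⠂⠂⠂⣾⠿⠿
⠂⠂⠂⠂⠿⠿
⠂⠂⠂⠂⠿⠿
⠂⠂⠂⠂⠿⠿

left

⠀⠀⠀⠀⠀⠀⠀⠀⠀⠀⠀
⠀⠀⠀⠀⠀⠀⠀⠀⠀⠀⠀
⠀⠀⠀⠀⠀⠀⠀⠀⠀⠀⠀
⠀⠀⠀⠂⠿⠿⠿⠿⠿⠀⠀
⠀⠀⠀⠂⠿⠿⠿⠿⠿⠀⠀
⠀⠀⠀⠂⠂⣾⠂⠿⠿⠀⠀
⠀⠀⠀⠂⠂⠂⠂⠿⠿⠀⠀
⠀⠀⠀⠂⠂⠂⠂⠿⠿⠀⠀
⠀⠀⠀⠂⠂⠂⠂⠿⠿⠀⠀
⠀⠀⠀⠀⠀⠀⠀⠀⠀⠀⠀
⠀⠀⠀⠀⠀⠀⠀⠀⠀⠀⠀

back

⠀⠀⠀⠀⠀⠀⠀⠀⠀⠀⠀
⠀⠀⠀⠀⠀⠀⠀⠀⠀⠀⠀
⠀⠀⠀⠂⠿⠿⠿⠿⠿⠀⠀
⠀⠀⠀⠂⠿⠿⠿⠿⠿⠀⠀
⠀⠀⠀⠂⠂⠂⠂⠿⠿⠀⠀
⠀⠀⠀⠂⠂⣾⠂⠿⠿⠀⠀
⠀⠀⠀⠂⠂⠂⠂⠿⠿⠀⠀
⠀⠀⠀⠂⠂⠂⠂⠿⠿⠀⠀
⠀⠀⠀⠀⠀⠀⠀⠀⠀⠀⠀
⠀⠀⠀⠀⠀⠀⠀⠀⠀⠀⠀
⠀⠀⠀⠀⠀⠀⠀⠀⠀⠀⠀

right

⠀⠀⠀⠀⠀⠀⠀⠀⠀⠀⠀
⠀⠀⠀⠀⠀⠀⠀⠀⠀⠀⠀
⠀⠀⠂⠿⠿⠿⠿⠿⠀⠀⠀
⠀⠀⠂⠿⠿⠿⠿⠿⠀⠀⠀
⠀⠀⠂⠂⠂⠂⠿⠿⠀⠀⠀
⠀⠀⠂⠂⠂⣾⠿⠿⠀⠀⠀
⠀⠀⠂⠂⠂⠂⠿⠿⠀⠀⠀
⠀⠀⠂⠂⠂⠂⠿⠿⠀⠀⠀
⠀⠀⠀⠀⠀⠀⠀⠀⠀⠀⠀
⠀⠀⠀⠀⠀⠀⠀⠀⠀⠀⠀
⠀⠀⠀⠀⠀⠀⠀⠀⠀⠀⠀

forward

⠀⠀⠀⠀⠀⠀⠀⠀⠀⠀⠀
⠀⠀⠀⠀⠀⠀⠀⠀⠀⠀⠀
⠀⠀⠀⠀⠀⠀⠀⠀⠀⠀⠀
⠀⠀⠂⠿⠿⠿⠿⠿⠀⠀⠀
⠀⠀⠂⠿⠿⠿⠿⠿⠀⠀⠀
⠀⠀⠂⠂⠂⣾⠿⠿⠀⠀⠀
⠀⠀⠂⠂⠂⠂⠿⠿⠀⠀⠀
⠀⠀⠂⠂⠂⠂⠿⠿⠀⠀⠀
⠀⠀⠂⠂⠂⠂⠿⠿⠀⠀⠀
⠀⠀⠀⠀⠀⠀⠀⠀⠀⠀⠀
⠀⠀⠀⠀⠀⠀⠀⠀⠀⠀⠀

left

⠀⠀⠀⠀⠀⠀⠀⠀⠀⠀⠀
⠀⠀⠀⠀⠀⠀⠀⠀⠀⠀⠀
⠀⠀⠀⠀⠀⠀⠀⠀⠀⠀⠀
⠀⠀⠀⠂⠿⠿⠿⠿⠿⠀⠀
⠀⠀⠀⠂⠿⠿⠿⠿⠿⠀⠀
⠀⠀⠀⠂⠂⣾⠂⠿⠿⠀⠀
⠀⠀⠀⠂⠂⠂⠂⠿⠿⠀⠀
⠀⠀⠀⠂⠂⠂⠂⠿⠿⠀⠀
⠀⠀⠀⠂⠂⠂⠂⠿⠿⠀⠀
⠀⠀⠀⠀⠀⠀⠀⠀⠀⠀⠀
⠀⠀⠀⠀⠀⠀⠀⠀⠀⠀⠀


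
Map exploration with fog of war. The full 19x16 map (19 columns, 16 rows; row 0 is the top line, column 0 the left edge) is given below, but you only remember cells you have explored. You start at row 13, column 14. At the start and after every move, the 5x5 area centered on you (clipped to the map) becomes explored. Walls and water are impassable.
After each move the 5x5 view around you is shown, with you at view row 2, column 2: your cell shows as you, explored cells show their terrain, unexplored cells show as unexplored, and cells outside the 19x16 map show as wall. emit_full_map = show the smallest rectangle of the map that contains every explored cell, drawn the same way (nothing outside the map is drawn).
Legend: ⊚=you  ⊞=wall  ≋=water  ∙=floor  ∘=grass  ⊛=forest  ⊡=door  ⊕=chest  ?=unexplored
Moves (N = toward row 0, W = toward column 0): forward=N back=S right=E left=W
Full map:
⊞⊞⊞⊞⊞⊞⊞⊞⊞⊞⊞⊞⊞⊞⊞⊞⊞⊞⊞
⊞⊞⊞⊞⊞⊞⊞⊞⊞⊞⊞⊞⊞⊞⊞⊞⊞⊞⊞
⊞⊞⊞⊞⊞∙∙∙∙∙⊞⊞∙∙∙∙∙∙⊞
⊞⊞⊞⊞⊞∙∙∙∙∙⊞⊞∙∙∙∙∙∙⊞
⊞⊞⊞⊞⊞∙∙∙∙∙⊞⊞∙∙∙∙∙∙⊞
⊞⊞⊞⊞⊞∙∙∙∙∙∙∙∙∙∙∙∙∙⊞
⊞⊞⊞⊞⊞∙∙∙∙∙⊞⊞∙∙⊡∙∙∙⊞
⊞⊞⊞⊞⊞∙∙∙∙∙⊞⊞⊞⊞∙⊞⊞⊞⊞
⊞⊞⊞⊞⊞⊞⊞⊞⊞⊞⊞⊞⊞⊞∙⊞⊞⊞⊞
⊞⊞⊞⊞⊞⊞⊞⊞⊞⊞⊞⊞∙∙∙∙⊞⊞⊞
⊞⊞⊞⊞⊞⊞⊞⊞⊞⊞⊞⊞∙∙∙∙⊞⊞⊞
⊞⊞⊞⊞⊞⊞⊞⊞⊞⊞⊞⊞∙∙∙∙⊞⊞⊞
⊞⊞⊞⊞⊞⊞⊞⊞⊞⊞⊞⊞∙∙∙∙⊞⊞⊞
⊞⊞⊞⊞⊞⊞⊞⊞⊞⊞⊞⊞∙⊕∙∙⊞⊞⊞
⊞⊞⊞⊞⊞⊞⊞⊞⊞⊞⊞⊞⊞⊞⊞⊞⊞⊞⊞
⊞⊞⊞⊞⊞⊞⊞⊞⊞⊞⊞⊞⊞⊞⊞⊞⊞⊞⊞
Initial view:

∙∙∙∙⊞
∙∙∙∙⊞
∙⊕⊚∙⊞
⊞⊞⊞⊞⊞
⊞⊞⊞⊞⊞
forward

∙∙∙∙⊞
∙∙∙∙⊞
∙∙⊚∙⊞
∙⊕∙∙⊞
⊞⊞⊞⊞⊞

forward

∙∙∙∙⊞
∙∙∙∙⊞
∙∙⊚∙⊞
∙∙∙∙⊞
∙⊕∙∙⊞

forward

⊞⊞∙⊞⊞
∙∙∙∙⊞
∙∙⊚∙⊞
∙∙∙∙⊞
∙∙∙∙⊞

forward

⊞⊞∙⊞⊞
⊞⊞∙⊞⊞
∙∙⊚∙⊞
∙∙∙∙⊞
∙∙∙∙⊞

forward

∙∙⊡∙∙
⊞⊞∙⊞⊞
⊞⊞⊚⊞⊞
∙∙∙∙⊞
∙∙∙∙⊞

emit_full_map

∙∙⊡∙∙
⊞⊞∙⊞⊞
⊞⊞⊚⊞⊞
∙∙∙∙⊞
∙∙∙∙⊞
∙∙∙∙⊞
∙∙∙∙⊞
∙⊕∙∙⊞
⊞⊞⊞⊞⊞
⊞⊞⊞⊞⊞

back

⊞⊞∙⊞⊞
⊞⊞∙⊞⊞
∙∙⊚∙⊞
∙∙∙∙⊞
∙∙∙∙⊞

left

⊞⊞⊞∙⊞
⊞⊞⊞∙⊞
⊞∙⊚∙∙
⊞∙∙∙∙
⊞∙∙∙∙

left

⊞⊞⊞⊞∙
⊞⊞⊞⊞∙
⊞⊞⊚∙∙
⊞⊞∙∙∙
⊞⊞∙∙∙

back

⊞⊞⊞⊞∙
⊞⊞∙∙∙
⊞⊞⊚∙∙
⊞⊞∙∙∙
⊞⊞∙∙∙

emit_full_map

??∙∙⊡∙∙
⊞⊞⊞⊞∙⊞⊞
⊞⊞⊞⊞∙⊞⊞
⊞⊞∙∙∙∙⊞
⊞⊞⊚∙∙∙⊞
⊞⊞∙∙∙∙⊞
⊞⊞∙∙∙∙⊞
??∙⊕∙∙⊞
??⊞⊞⊞⊞⊞
??⊞⊞⊞⊞⊞


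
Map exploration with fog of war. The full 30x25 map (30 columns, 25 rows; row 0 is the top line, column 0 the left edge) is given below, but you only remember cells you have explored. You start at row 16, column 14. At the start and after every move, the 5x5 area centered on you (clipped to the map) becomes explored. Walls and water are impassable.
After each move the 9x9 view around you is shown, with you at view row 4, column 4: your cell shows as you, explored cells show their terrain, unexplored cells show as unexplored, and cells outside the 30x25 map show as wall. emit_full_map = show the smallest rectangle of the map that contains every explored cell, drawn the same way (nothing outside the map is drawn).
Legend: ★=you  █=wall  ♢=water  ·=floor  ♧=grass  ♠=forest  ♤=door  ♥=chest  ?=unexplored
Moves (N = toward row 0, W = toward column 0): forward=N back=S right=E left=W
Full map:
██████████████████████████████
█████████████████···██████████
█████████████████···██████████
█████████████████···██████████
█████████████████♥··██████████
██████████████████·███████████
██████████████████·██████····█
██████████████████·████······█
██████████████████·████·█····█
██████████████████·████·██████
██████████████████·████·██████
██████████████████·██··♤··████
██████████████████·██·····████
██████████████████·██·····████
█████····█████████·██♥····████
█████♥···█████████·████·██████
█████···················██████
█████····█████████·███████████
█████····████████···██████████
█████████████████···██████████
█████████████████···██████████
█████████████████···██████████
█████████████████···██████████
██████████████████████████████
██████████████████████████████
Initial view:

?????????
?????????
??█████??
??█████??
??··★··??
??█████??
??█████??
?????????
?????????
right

?????????
?????????
?██████??
?██████??
?···★··??
?██████??
?█████·??
?????????
?????????

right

?????????
?????????
██████·??
██████·??
····★··??
██████·??
█████··??
?????????
?????????

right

?????????
?????????
█████·█??
█████·█??
····★··??
█████·█??
████···??
?????????
?????????

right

?????????
?????????
████·██??
████·██??
····★··??
████·██??
███···█??
?????????
?????????

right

?????????
?????????
███·██♥??
███·███??
····★··??
███·███??
██···██??
?????????
?????????

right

?????????
?????????
██·██♥·??
██·████??
····★··??
██·████??
█···███??
?????????
?????????

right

?????????
?????????
█·██♥··??
█·████·??
····★··??
█·█████??
···████??
?????????
?????????

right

?????????
?????????
·██♥···??
·████·█??
····★·█??
·██████??
··█████??
?????????
?????????

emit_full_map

██████·██♥···
██████·████·█
··········★·█
██████·██████
█████···█████

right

?????????
?????????
██♥····??
████·██??
····★██??
███████??
·██████??
?????????
?????????

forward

?????????
?????????
??·····??
██♥····??
████★██??
·····██??
███████??
·██████??
?????????

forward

?????????
?????????
??·····??
??·····??
██♥·★··??
████·██??
·····██??
███████??
·██████??

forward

?????????
?????????
??··♤··??
??·····??
??··★··??
██♥····??
████·██??
·····██??
███████??

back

?????????
??··♤··??
??·····??
??·····??
██♥·★··??
████·██??
·····██??
███████??
·██████??

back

??··♤··??
??·····??
??·····??
██♥····??
████★██??
·····██??
███████??
·██████??
?????????

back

??·····??
??·····??
██♥····??
████·██??
····★██??
███████??
·██████??
?????????
?????????

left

???·····?
???·····?
·██♥····?
·████·██?
····★·██?
·███████?
··██████?
?????????
?????????

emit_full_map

?????????··♤··
?????????·····
?????????·····
██████·██♥····
██████·████·██
··········★·██
██████·███████
█████···██████

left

????·····
????·····
█·██♥····
█·████·██
····★··██
█·███████
···██████
?????????
?????????

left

?????····
?????····
██·██♥···
██·████·█
····★···█
██·██████
█···█████
?????????
?????????

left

??????···
??????···
███·██♥··
███·████·
····★····
███·█████
██···████
?????????
?????????

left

???????··
???????··
████·██♥·
████·████
····★····
████·████
███···███
?????????
?????????

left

????????·
????????·
█████·██♥
█████·███
····★····
█████·███
████···██
?????????
?????????

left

?????????
?????????
██████·██
██████·██
····★····
██████·██
█████···█
?????????
?????????

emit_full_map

?????????··♤··
?????????·····
?????????·····
██████·██♥····
██████·████·██
····★·······██
██████·███████
█████···██████


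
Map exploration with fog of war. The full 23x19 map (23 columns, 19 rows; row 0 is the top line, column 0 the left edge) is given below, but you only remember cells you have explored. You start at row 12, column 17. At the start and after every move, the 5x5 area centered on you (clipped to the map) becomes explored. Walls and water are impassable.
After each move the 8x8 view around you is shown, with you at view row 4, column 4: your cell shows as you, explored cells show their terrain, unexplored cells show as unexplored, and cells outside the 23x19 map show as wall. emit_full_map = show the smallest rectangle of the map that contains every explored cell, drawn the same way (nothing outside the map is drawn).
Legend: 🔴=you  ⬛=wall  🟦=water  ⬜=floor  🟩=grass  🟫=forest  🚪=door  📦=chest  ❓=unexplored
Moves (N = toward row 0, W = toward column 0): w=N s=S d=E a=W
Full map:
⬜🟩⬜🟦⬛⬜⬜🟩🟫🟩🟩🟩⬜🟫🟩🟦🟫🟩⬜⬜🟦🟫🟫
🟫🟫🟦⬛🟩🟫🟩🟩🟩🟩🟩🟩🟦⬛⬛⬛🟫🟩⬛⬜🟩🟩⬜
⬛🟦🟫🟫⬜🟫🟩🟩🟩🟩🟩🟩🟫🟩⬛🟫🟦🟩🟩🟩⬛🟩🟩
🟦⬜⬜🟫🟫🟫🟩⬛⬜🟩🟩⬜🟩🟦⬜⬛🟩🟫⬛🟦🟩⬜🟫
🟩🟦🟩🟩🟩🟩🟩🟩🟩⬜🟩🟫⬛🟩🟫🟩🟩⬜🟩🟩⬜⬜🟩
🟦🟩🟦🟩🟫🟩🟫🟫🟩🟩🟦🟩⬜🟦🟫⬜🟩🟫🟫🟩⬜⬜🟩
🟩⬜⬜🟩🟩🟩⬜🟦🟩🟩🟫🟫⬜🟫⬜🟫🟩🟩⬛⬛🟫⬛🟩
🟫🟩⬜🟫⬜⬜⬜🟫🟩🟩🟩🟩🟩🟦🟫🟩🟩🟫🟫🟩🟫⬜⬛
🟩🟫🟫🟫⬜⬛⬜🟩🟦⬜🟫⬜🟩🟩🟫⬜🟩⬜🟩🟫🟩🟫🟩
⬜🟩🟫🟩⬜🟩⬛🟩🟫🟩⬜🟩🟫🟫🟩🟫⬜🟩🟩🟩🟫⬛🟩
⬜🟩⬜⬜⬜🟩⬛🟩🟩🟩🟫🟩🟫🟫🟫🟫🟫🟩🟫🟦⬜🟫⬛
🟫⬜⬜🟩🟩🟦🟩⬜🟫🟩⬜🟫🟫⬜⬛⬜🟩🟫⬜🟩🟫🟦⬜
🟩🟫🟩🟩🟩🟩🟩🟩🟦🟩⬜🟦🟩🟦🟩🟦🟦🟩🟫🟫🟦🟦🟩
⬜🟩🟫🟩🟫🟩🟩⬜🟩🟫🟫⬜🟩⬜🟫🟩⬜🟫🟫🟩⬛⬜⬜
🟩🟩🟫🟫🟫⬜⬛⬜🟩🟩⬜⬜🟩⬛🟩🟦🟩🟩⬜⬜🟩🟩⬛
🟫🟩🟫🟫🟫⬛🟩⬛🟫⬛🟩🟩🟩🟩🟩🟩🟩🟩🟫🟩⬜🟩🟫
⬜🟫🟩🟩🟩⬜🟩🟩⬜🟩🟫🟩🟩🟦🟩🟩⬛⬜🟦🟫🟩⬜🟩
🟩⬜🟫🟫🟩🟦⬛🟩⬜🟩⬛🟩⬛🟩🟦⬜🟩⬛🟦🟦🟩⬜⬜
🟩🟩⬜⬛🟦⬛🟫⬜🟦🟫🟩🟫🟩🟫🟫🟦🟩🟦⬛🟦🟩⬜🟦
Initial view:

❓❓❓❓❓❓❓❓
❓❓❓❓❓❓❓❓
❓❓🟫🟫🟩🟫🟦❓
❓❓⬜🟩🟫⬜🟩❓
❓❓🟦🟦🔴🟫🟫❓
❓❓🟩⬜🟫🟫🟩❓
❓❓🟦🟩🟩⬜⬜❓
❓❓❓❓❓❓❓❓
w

❓❓❓❓❓❓❓❓
❓❓❓❓❓❓❓❓
❓❓🟫⬜🟩🟩🟩❓
❓❓🟫🟫🟩🟫🟦❓
❓❓⬜🟩🔴⬜🟩❓
❓❓🟦🟦🟩🟫🟫❓
❓❓🟩⬜🟫🟫🟩❓
❓❓🟦🟩🟩⬜⬜❓

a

❓❓❓❓❓❓❓❓
❓❓❓❓❓❓❓❓
❓❓🟩🟫⬜🟩🟩🟩
❓❓🟫🟫🟫🟩🟫🟦
❓❓⬛⬜🔴🟫⬜🟩
❓❓🟩🟦🟦🟩🟫🟫
❓❓🟫🟩⬜🟫🟫🟩
❓❓❓🟦🟩🟩⬜⬜

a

❓❓❓❓❓❓❓❓
❓❓❓❓❓❓❓❓
❓❓🟫🟩🟫⬜🟩🟩
❓❓🟫🟫🟫🟫🟩🟫
❓❓⬜⬛🔴🟩🟫⬜
❓❓🟦🟩🟦🟦🟩🟫
❓❓⬜🟫🟩⬜🟫🟫
❓❓❓❓🟦🟩🟩⬜

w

❓❓❓❓❓❓❓❓
❓❓❓❓❓❓❓❓
❓❓🟩🟫⬜🟩⬜❓
❓❓🟫🟩🟫⬜🟩🟩
❓❓🟫🟫🔴🟫🟩🟫
❓❓⬜⬛⬜🟩🟫⬜
❓❓🟦🟩🟦🟦🟩🟫
❓❓⬜🟫🟩⬜🟫🟫

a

❓❓❓❓❓❓❓❓
❓❓❓❓❓❓❓❓
❓❓🟩🟩🟫⬜🟩⬜
❓❓🟫🟫🟩🟫⬜🟩
❓❓🟫🟫🔴🟫🟫🟩
❓❓🟫⬜⬛⬜🟩🟫
❓❓🟩🟦🟩🟦🟦🟩
❓❓❓⬜🟫🟩⬜🟫

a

❓❓❓❓❓❓❓❓
❓❓❓❓❓❓❓❓
❓❓⬜🟩🟩🟫⬜🟩
❓❓🟩🟫🟫🟩🟫⬜
❓❓🟩🟫🔴🟫🟫🟫
❓❓🟫🟫⬜⬛⬜🟩
❓❓🟦🟩🟦🟩🟦🟦
❓❓❓❓⬜🟫🟩⬜

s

❓❓❓❓❓❓❓❓
❓❓⬜🟩🟩🟫⬜🟩
❓❓🟩🟫🟫🟩🟫⬜
❓❓🟩🟫🟫🟫🟫🟫
❓❓🟫🟫🔴⬛⬜🟩
❓❓🟦🟩🟦🟩🟦🟦
❓❓⬜🟩⬜🟫🟩⬜
❓❓❓❓❓❓🟦🟩

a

❓❓❓❓❓❓❓❓
❓❓❓⬜🟩🟩🟫⬜
❓❓⬜🟩🟫🟫🟩🟫
❓❓🟫🟩🟫🟫🟫🟫
❓❓⬜🟫🔴⬜⬛⬜
❓❓⬜🟦🟩🟦🟩🟦
❓❓🟫⬜🟩⬜🟫🟩
❓❓❓❓❓❓❓🟦

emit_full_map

❓⬜🟩🟩🟫⬜🟩⬜❓❓
⬜🟩🟫🟫🟩🟫⬜🟩🟩🟩
🟫🟩🟫🟫🟫🟫🟫🟩🟫🟦
⬜🟫🔴⬜⬛⬜🟩🟫⬜🟩
⬜🟦🟩🟦🟩🟦🟦🟩🟫🟫
🟫⬜🟩⬜🟫🟩⬜🟫🟫🟩
❓❓❓❓❓🟦🟩🟩⬜⬜

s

❓❓❓⬜🟩🟩🟫⬜
❓❓⬜🟩🟫🟫🟩🟫
❓❓🟫🟩🟫🟫🟫🟫
❓❓⬜🟫🟫⬜⬛⬜
❓❓⬜🟦🔴🟦🟩🟦
❓❓🟫⬜🟩⬜🟫🟩
❓❓⬜⬜🟩⬛🟩🟦
❓❓❓❓❓❓❓❓

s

❓❓⬜🟩🟫🟫🟩🟫
❓❓🟫🟩🟫🟫🟫🟫
❓❓⬜🟫🟫⬜⬛⬜
❓❓⬜🟦🟩🟦🟩🟦
❓❓🟫⬜🔴⬜🟫🟩
❓❓⬜⬜🟩⬛🟩🟦
❓❓🟩🟩🟩🟩🟩❓
❓❓❓❓❓❓❓❓

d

❓⬜🟩🟫🟫🟩🟫⬜
❓🟫🟩🟫🟫🟫🟫🟫
❓⬜🟫🟫⬜⬛⬜🟩
❓⬜🟦🟩🟦🟩🟦🟦
❓🟫⬜🟩🔴🟫🟩⬜
❓⬜⬜🟩⬛🟩🟦🟩
❓🟩🟩🟩🟩🟩🟩❓
❓❓❓❓❓❓❓❓

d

⬜🟩🟫🟫🟩🟫⬜🟩
🟫🟩🟫🟫🟫🟫🟫🟩
⬜🟫🟫⬜⬛⬜🟩🟫
⬜🟦🟩🟦🟩🟦🟦🟩
🟫⬜🟩⬜🔴🟩⬜🟫
⬜⬜🟩⬛🟩🟦🟩🟩
🟩🟩🟩🟩🟩🟩🟩❓
❓❓❓❓❓❓❓❓

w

❓⬜🟩🟩🟫⬜🟩⬜
⬜🟩🟫🟫🟩🟫⬜🟩
🟫🟩🟫🟫🟫🟫🟫🟩
⬜🟫🟫⬜⬛⬜🟩🟫
⬜🟦🟩🟦🔴🟦🟦🟩
🟫⬜🟩⬜🟫🟩⬜🟫
⬜⬜🟩⬛🟩🟦🟩🟩
🟩🟩🟩🟩🟩🟩🟩❓

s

⬜🟩🟫🟫🟩🟫⬜🟩
🟫🟩🟫🟫🟫🟫🟫🟩
⬜🟫🟫⬜⬛⬜🟩🟫
⬜🟦🟩🟦🟩🟦🟦🟩
🟫⬜🟩⬜🔴🟩⬜🟫
⬜⬜🟩⬛🟩🟦🟩🟩
🟩🟩🟩🟩🟩🟩🟩❓
❓❓❓❓❓❓❓❓

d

🟩🟫🟫🟩🟫⬜🟩🟩
🟩🟫🟫🟫🟫🟫🟩🟫
🟫🟫⬜⬛⬜🟩🟫⬜
🟦🟩🟦🟩🟦🟦🟩🟫
⬜🟩⬜🟫🔴⬜🟫🟫
⬜🟩⬛🟩🟦🟩🟩⬜
🟩🟩🟩🟩🟩🟩🟩❓
❓❓❓❓❓❓❓❓

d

🟫🟫🟩🟫⬜🟩🟩🟩
🟫🟫🟫🟫🟫🟩🟫🟦
🟫⬜⬛⬜🟩🟫⬜🟩
🟩🟦🟩🟦🟦🟩🟫🟫
🟩⬜🟫🟩🔴🟫🟫🟩
🟩⬛🟩🟦🟩🟩⬜⬜
🟩🟩🟩🟩🟩🟩🟫❓
❓❓❓❓❓❓❓❓

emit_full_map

❓⬜🟩🟩🟫⬜🟩⬜❓❓
⬜🟩🟫🟫🟩🟫⬜🟩🟩🟩
🟫🟩🟫🟫🟫🟫🟫🟩🟫🟦
⬜🟫🟫⬜⬛⬜🟩🟫⬜🟩
⬜🟦🟩🟦🟩🟦🟦🟩🟫🟫
🟫⬜🟩⬜🟫🟩🔴🟫🟫🟩
⬜⬜🟩⬛🟩🟦🟩🟩⬜⬜
🟩🟩🟩🟩🟩🟩🟩🟩🟫❓

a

🟩🟫🟫🟩🟫⬜🟩🟩
🟩🟫🟫🟫🟫🟫🟩🟫
🟫🟫⬜⬛⬜🟩🟫⬜
🟦🟩🟦🟩🟦🟦🟩🟫
⬜🟩⬜🟫🔴⬜🟫🟫
⬜🟩⬛🟩🟦🟩🟩⬜
🟩🟩🟩🟩🟩🟩🟩🟫
❓❓❓❓❓❓❓❓

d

🟫🟫🟩🟫⬜🟩🟩🟩
🟫🟫🟫🟫🟫🟩🟫🟦
🟫⬜⬛⬜🟩🟫⬜🟩
🟩🟦🟩🟦🟦🟩🟫🟫
🟩⬜🟫🟩🔴🟫🟫🟩
🟩⬛🟩🟦🟩🟩⬜⬜
🟩🟩🟩🟩🟩🟩🟫❓
❓❓❓❓❓❓❓❓

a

🟩🟫🟫🟩🟫⬜🟩🟩
🟩🟫🟫🟫🟫🟫🟩🟫
🟫🟫⬜⬛⬜🟩🟫⬜
🟦🟩🟦🟩🟦🟦🟩🟫
⬜🟩⬜🟫🔴⬜🟫🟫
⬜🟩⬛🟩🟦🟩🟩⬜
🟩🟩🟩🟩🟩🟩🟩🟫
❓❓❓❓❓❓❓❓


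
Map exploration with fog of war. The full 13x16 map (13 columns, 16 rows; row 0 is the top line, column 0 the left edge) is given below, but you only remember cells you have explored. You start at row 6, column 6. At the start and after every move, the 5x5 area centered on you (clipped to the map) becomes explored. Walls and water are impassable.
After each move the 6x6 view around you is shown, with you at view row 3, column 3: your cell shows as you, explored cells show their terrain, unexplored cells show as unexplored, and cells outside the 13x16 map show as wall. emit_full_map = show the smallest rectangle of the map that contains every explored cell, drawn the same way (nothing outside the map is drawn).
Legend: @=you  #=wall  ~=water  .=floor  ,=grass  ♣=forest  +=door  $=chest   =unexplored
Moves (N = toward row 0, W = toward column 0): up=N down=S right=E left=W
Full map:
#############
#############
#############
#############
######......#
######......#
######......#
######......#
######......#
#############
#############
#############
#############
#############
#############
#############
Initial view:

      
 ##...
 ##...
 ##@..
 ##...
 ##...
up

      
 #####
 ##...
 ##@..
 ##...
 ##...

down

 #####
 ##...
 ##...
 ##@..
 ##...
 ##...

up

      
 #####
 ##...
 ##@..
 ##...
 ##...

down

 #####
 ##...
 ##...
 ##@..
 ##...
 ##...

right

##### 
##....
##....
##.@..
##....
##....

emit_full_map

##### 
##....
##....
##.@..
##....
##....

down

##....
##....
##....
##.@..
##....
 #####

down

##....
##....
##....
##.@..
 #####
 #####

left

 ##...
 ##...
 ##...
 ##@..
 #####
 #####

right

##....
##....
##....
##.@..
######
######

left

 ##...
 ##...
 ##...
 ##@..
 #####
 #####

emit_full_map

##### 
##....
##....
##....
##....
##@...
######
######

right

##....
##....
##....
##.@..
######
######

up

##....
##....
##....
##.@..
##....
######

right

#.... 
#.....
#.....
#..@..
#.....
######

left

##....
##....
##....
##.@..
##....
######


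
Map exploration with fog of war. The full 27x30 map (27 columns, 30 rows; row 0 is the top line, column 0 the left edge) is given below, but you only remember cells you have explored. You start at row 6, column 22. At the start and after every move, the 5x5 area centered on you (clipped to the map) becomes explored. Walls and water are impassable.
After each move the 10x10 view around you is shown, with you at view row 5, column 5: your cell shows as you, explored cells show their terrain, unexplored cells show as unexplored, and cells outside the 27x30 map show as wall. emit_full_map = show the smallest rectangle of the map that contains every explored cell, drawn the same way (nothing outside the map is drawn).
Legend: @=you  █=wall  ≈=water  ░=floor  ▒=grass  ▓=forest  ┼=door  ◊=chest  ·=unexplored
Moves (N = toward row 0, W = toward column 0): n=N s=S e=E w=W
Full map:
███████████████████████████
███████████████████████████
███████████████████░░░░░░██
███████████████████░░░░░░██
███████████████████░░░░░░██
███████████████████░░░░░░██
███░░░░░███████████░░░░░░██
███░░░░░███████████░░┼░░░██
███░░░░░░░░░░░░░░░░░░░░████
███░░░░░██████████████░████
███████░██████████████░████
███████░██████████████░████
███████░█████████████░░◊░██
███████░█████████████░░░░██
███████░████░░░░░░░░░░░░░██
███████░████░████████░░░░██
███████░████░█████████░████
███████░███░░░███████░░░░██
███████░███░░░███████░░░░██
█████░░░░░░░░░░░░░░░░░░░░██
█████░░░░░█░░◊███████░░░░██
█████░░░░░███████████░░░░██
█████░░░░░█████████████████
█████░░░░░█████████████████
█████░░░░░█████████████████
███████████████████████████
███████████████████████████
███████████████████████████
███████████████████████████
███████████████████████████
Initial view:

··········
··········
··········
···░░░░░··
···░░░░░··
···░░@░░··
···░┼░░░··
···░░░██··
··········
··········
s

··········
··········
···░░░░░··
···░░░░░··
···░░░░░··
···░┼@░░··
···░░░██··
···██░██··
··········
··········

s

··········
···░░░░░··
···░░░░░··
···░░░░░··
···░┼░░░··
···░░@██··
···██░██··
···██░██··
··········
··········

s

···░░░░░··
···░░░░░··
···░░░░░··
···░┼░░░··
···░░░██··
···██@██··
···██░██··
···██░██··
··········
··········

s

···░░░░░··
···░░░░░··
···░┼░░░··
···░░░██··
···██░██··
···██@██··
···██░██··
···█░░◊░··
··········
··········

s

···░░░░░··
···░┼░░░··
···░░░██··
···██░██··
···██░██··
···██@██··
···█░░◊░··
···█░░░░··
··········
··········

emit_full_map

░░░░░
░░░░░
░░░░░
░┼░░░
░░░██
██░██
██░██
██@██
█░░◊░
█░░░░

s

···░┼░░░··
···░░░██··
···██░██··
···██░██··
···██░██··
···█░@◊░··
···█░░░░··
···░░░░░··
··········
··········

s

···░░░██··
···██░██··
···██░██··
···██░██··
···█░░◊░··
···█░@░░··
···░░░░░··
···█░░░░··
··········
··········

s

···██░██··
···██░██··
···██░██··
···█░░◊░··
···█░░░░··
···░░@░░··
···█░░░░··
···██░██··
··········
··········

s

···██░██··
···██░██··
···█░░◊░··
···█░░░░··
···░░░░░··
···█░@░░··
···██░██··
···█░░░░··
··········
··········

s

···██░██··
···█░░◊░··
···█░░░░··
···░░░░░··
···█░░░░··
···██@██··
···█░░░░··
···█░░░░··
··········
··········

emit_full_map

░░░░░
░░░░░
░░░░░
░┼░░░
░░░██
██░██
██░██
██░██
█░░◊░
█░░░░
░░░░░
█░░░░
██@██
█░░░░
█░░░░

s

···█░░◊░··
···█░░░░··
···░░░░░··
···█░░░░··
···██░██··
···█░@░░··
···█░░░░··
···░░░░░··
··········
··········

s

···█░░░░··
···░░░░░··
···█░░░░··
···██░██··
···█░░░░··
···█░@░░··
···░░░░░··
···█░░░░··
··········
··········

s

···░░░░░··
···█░░░░··
···██░██··
···█░░░░··
···█░░░░··
···░░@░░··
···█░░░░··
···█░░░░··
··········
··········

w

····░░░░░·
····█░░░░·
····██░██·
···██░░░░·
···██░░░░·
···░░@░░░·
···██░░░░·
···██░░░░·
··········
··········

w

·····░░░░░
·····█░░░░
·····██░██
···███░░░░
···███░░░░
···░░@░░░░
···███░░░░
···███░░░░
··········
··········

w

······░░░░
······█░░░
······██░█
···████░░░
···████░░░
···░░@░░░░
···████░░░
···████░░░
··········
··········

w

·······░░░
·······█░░
·······██░
···█████░░
···█████░░
···░░@░░░░
···█████░░
···█████░░
··········
··········

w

········░░
········█░
········██
···██████░
···██████░
···░░@░░░░
···██████░
···██████░
··········
··········

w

·········░
·········█
·········█
···███████
···███████
···░░@░░░░
···███████
···███████
··········
··········

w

··········
··········
··········
···░██████
···░██████
···░░@░░░░
···◊██████
···███████
··········
··········

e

·········░
·········█
·········█
··░███████
··░███████
··░░░@░░░░
··◊███████
··████████
··········
··········

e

········░░
········█░
········██
·░███████░
·░███████░
·░░░░@░░░░
·◊███████░
·████████░
··········
··········

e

·······░░░
·······█░░
·······██░
░███████░░
░███████░░
░░░░░@░░░░
◊███████░░
████████░░
··········
··········

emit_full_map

·······░░░░░
·······░░░░░
·······░░░░░
·······░┼░░░
·······░░░██
·······██░██
·······██░██
·······██░██
·······█░░◊░
·······█░░░░
·······░░░░░
·······█░░░░
·······██░██
░███████░░░░
░███████░░░░
░░░░░@░░░░░░
◊███████░░░░
████████░░░░

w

········░░
········█░
········██
·░███████░
·░███████░
·░░░░@░░░░
·◊███████░
·████████░
··········
··········

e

·······░░░
·······█░░
·······██░
░███████░░
░███████░░
░░░░░@░░░░
◊███████░░
████████░░
··········
··········

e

······░░░░
······█░░░
······██░█
███████░░░
███████░░░
░░░░░@░░░░
███████░░░
███████░░░
··········
··········


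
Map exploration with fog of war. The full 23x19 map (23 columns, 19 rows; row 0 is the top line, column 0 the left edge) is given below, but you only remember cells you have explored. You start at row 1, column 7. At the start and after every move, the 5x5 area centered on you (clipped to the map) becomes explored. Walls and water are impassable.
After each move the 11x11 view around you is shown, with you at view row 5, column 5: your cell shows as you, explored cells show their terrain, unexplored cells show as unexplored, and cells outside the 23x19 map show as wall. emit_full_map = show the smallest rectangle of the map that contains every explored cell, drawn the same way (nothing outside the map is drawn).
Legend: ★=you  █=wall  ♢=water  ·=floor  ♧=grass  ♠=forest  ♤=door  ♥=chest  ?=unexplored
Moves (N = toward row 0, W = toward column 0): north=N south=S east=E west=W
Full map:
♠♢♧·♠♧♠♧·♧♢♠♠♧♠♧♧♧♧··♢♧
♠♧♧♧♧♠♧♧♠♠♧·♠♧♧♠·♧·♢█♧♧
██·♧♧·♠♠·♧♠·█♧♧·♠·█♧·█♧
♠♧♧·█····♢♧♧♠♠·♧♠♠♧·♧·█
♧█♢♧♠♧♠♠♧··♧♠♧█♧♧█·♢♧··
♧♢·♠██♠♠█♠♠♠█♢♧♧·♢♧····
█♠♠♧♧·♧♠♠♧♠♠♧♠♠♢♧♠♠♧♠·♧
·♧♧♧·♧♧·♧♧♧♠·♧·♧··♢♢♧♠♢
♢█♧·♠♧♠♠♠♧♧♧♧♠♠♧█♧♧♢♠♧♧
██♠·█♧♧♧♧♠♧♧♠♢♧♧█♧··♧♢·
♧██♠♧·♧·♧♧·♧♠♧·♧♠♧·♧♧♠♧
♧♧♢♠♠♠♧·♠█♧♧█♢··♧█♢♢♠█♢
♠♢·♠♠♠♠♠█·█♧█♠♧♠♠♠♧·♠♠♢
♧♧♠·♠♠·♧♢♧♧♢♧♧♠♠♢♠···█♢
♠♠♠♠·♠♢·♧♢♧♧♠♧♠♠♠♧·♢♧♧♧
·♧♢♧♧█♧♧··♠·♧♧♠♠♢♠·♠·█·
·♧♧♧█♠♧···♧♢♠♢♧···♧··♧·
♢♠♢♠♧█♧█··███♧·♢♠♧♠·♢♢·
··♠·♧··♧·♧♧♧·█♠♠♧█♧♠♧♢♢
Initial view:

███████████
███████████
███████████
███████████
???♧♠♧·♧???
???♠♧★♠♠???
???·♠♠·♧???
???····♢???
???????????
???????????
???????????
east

███████████
███████████
███████████
███████████
??♧♠♧·♧♢???
??♠♧♧★♠♧???
??·♠♠·♧♠???
??····♢♧???
???????????
???????????
???????????

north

███████████
███████████
███████████
███████████
███████████
??♧♠♧★♧♢???
??♠♧♧♠♠♧???
??·♠♠·♧♠???
??····♢♧???
???????????
???????????

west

███████████
███████████
███████████
███████████
███████████
???♧♠★·♧♢??
???♠♧♧♠♠♧??
???·♠♠·♧♠??
???····♢♧??
???????????
???????????

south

███████████
███████████
███████████
███████████
???♧♠♧·♧♢??
???♠♧★♠♠♧??
???·♠♠·♧♠??
???····♢♧??
???????????
???????????
???????????

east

███████████
███████████
███████████
███████████
??♧♠♧·♧♢???
??♠♧♧★♠♧???
??·♠♠·♧♠???
??····♢♧???
???????????
???????????
???????????

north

███████████
███████████
███████████
███████████
███████████
??♧♠♧★♧♢???
??♠♧♧♠♠♧???
??·♠♠·♧♠???
??····♢♧???
???????????
???????????

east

███████████
███████████
███████████
███████████
███████████
?♧♠♧·★♢♠???
?♠♧♧♠♠♧·???
?·♠♠·♧♠·???
?····♢♧????
???????????
???????????

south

███████████
███████████
███████████
███████████
?♧♠♧·♧♢♠???
?♠♧♧♠★♧·???
?·♠♠·♧♠·???
?····♢♧♧???
???????????
???????????
???????????

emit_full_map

♧♠♧·♧♢♠
♠♧♧♠★♧·
·♠♠·♧♠·
····♢♧♧

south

███████████
███████████
███████████
?♧♠♧·♧♢♠???
?♠♧♧♠♠♧·???
?·♠♠·★♠·???
?····♢♧♧???
???♠♧··♧???
???????????
???????????
???????????

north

███████████
███████████
███████████
███████████
?♧♠♧·♧♢♠???
?♠♧♧♠★♧·???
?·♠♠·♧♠·???
?····♢♧♧???
???♠♧··♧???
???????????
???????????

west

███████████
███████████
███████████
███████████
??♧♠♧·♧♢♠??
??♠♧♧★♠♧·??
??·♠♠·♧♠·??
??····♢♧♧??
????♠♧··♧??
???????????
???????????

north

███████████
███████████
███████████
███████████
███████████
??♧♠♧★♧♢♠??
??♠♧♧♠♠♧·??
??·♠♠·♧♠·??
??····♢♧♧??
????♠♧··♧??
???????????

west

███████████
███████████
███████████
███████████
███████████
???♧♠★·♧♢♠?
???♠♧♧♠♠♧·?
???·♠♠·♧♠·?
???····♢♧♧?
?????♠♧··♧?
???????????

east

███████████
███████████
███████████
███████████
███████████
??♧♠♧★♧♢♠??
??♠♧♧♠♠♧·??
??·♠♠·♧♠·??
??····♢♧♧??
????♠♧··♧??
???????????

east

███████████
███████████
███████████
███████████
███████████
?♧♠♧·★♢♠???
?♠♧♧♠♠♧·???
?·♠♠·♧♠·???
?····♢♧♧???
???♠♧··♧???
???????????
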